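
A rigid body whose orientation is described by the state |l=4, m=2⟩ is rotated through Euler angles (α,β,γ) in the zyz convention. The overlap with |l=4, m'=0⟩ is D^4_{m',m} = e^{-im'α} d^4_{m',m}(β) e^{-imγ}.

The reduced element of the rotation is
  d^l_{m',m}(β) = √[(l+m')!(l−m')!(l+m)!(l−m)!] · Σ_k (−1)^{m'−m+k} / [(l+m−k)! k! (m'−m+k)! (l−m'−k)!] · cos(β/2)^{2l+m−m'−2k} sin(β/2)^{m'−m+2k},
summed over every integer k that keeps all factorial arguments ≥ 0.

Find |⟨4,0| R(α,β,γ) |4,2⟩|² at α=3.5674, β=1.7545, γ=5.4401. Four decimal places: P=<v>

P=0.0858

Split into d^4_{0,2}(β=1.7545) × two z-phases.
c=cos(1.754500/2)=0.639268, s=sin(1.754500/2)=0.768984; N=√[24·24·720·2]=910.735966
Admissible k: 2..4 (factorial args all ≥0)
  k=2: (−1)^0·910.7360/(96)·0.6393^6·0.7690^2 = +0.382873
  k=3: (−1)^1·910.7360/(36)·0.6393^4·0.7690^4 = -1.477377
  k=4: (−1)^2·910.7360/(96)·0.6393^2·0.7690^6 = +0.801661
d^4_{0,2}(1.7545) = +0.382873 -1.477377 +0.801661 = -0.292843
|D^4_{0,2}|² = |d^4_{0,2}(β)|² = (-0.292843)² = 0.085757 (the z-rotation phases have unit modulus)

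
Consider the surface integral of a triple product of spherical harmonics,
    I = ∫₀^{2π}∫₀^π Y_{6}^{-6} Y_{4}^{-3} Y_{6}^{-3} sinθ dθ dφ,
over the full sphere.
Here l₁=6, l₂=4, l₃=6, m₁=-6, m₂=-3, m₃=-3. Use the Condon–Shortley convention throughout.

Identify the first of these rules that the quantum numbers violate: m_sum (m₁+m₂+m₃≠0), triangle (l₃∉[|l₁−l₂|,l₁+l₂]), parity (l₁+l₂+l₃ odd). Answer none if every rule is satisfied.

Σmᵢ = -12  ✗
l₃∈[|l₁−l₂|,l₁+l₂]=[2,10], have l₃=6
Σlᵢ = 16 ⇒ even

m_sum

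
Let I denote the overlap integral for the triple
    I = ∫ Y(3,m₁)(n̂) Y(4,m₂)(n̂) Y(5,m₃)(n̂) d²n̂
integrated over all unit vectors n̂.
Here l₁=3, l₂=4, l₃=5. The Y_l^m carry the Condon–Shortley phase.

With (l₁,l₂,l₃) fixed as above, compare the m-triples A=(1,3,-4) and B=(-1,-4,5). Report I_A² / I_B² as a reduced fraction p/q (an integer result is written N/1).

1/20

Same 3,4,5: normalisation and zero-m 3j drop out of the ratio.
A: Δ: 2! 4! 6! / 13! → 1/180180; sum: t=1:−1/4320 t=2:+1/5760 = -1/17280; 3j²(3 4 5; 1 3 -4) = Δ·Π!·Σ² = 7/4290  (sign +1)
B: Δ: 2! 4! 6! / 13! → 1/180180; sum: t=0:+1/34560 = 1/34560; 3j²(3 4 5; -1 -4 5) = Δ·Π!·Σ² = 14/429  (sign +1)
I_A²/I_B² = (7/4290)/(14/429) = 1/20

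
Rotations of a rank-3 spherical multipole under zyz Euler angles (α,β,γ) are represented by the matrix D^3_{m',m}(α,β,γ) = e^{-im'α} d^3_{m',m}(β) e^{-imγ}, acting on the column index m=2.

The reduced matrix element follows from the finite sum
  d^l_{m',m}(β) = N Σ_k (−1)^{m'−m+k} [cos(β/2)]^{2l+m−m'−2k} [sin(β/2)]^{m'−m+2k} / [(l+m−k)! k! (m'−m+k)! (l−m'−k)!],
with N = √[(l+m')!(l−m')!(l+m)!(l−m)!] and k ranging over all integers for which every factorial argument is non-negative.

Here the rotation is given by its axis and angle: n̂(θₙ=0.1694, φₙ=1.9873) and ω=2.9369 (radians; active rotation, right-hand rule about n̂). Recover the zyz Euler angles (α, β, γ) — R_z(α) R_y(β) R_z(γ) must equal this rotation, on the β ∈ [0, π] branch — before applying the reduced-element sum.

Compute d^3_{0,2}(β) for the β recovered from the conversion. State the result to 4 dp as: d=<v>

d=0.1413

Axis–angle → zyz. n̂ = (sinθₙcosφₙ, sinθₙsinφₙ, cosθₙ) = (-0.068206, +0.154178, +0.985686), ω = 2.9369.
R = I cosω + sinω [n̂]ₓ + (1−cosω) n̂n̂ᵀ gives
  R = [-0.969916, -0.221169, -0.101717; +0.179544, -0.932078, +0.314634; -0.164395, +0.286906, +0.943748]
β = atan2(√(R₁₃²+R₂₃²), R₃₃) = 0.337010; α = atan2(R₂₃, R₁₃) mod 2π = 1.883478; γ = atan2(R₃₂, −R₃₁) mod 2π = 1.050471
d^3_{0,2}(β=0.3370) via the finite sum:
c=cos(0.337010/2)=0.985837, s=sin(0.337010/2)=0.167709; N=√[6·6·120·1]=65.726707
The bounds max(0,m−m')=2 and min(l+m,l−m')=3 give 2 terms
  k=2: (−1)^0·65.7267/(12)·0.9858^4·0.1677^2 = +0.145510
  k=3: (−1)^1·65.7267/(12)·0.9858^2·0.1677^4 = -0.004211
d^3_{0,2}(0.3370) = +0.145510 -0.004211 = +0.141299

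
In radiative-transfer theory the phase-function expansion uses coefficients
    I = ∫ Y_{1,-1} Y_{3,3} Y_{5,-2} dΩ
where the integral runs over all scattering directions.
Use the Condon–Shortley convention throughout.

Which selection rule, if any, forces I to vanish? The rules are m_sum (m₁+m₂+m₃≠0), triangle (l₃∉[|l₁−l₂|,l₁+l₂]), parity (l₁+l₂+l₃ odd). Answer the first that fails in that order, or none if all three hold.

m₁+m₂+m₃ = -1 + 3 − 2 = 0  ✓
triangle: need |l₁−l₂| ≤ l₃ ≤ l₁+l₂ = [2,4]; l₃=5 is outside  ✗
parity: l₁+l₂+l₃ = 9 is odd

triangle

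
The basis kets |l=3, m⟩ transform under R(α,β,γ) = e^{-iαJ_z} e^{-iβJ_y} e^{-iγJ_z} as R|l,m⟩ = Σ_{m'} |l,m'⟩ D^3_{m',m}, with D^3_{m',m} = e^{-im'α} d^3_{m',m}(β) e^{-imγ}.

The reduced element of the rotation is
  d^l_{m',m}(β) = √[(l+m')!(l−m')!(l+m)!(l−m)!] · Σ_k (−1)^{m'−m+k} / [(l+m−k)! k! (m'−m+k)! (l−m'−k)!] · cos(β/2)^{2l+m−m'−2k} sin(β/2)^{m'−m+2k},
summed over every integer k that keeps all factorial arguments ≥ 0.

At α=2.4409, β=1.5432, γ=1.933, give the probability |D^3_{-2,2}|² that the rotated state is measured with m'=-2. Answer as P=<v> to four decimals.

P=0.2424

First d^3_{-2,2}(β=1.5432), then the phase factors e^{-i(-2)α} and e^{-i(2)γ}:
With c≡cos(β/2)=0.716796 and s≡sin(β/2)=0.697283, N=[1·120·120·1]^{1/2}=120.000000
The bounds max(0,m−m')=4 and min(l+m,l−m')=5 give 2 terms
  k=4: (−1)^0·120.0000/(24)·0.7168^2·0.6973^4 = +0.607292
  k=5: (−1)^1·120.0000/(120)·0.7168^0·0.6973^6 = -0.114936
d^3_{-2,2}(1.5432) = +0.607292 -0.114936 = +0.492356
|D^3_{-2,2}|² = |d^3_{-2,2}(β)|² = (+0.492356)² = 0.242415 (the z-rotation phases have unit modulus)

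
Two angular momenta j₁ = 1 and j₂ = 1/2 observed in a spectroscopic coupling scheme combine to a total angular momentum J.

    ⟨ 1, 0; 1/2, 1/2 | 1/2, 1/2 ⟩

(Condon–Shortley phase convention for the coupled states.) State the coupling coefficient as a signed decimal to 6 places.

−√(1/3) = -0.577350

triangle: 1!*1!*0!/3! = 1/6
(j±m)!: 1!*1!*1!*0!*1!*0! = 1
prefactor² = (2J+1)*Δ*N² = 1/3
  k=1: −1/(1!*0!*0!*0!*1!*0!) = -1
Σ = -1  ⇒  CG² = 1/3*(-1)² = 1/3
CG = −√(1/3) = -0.577350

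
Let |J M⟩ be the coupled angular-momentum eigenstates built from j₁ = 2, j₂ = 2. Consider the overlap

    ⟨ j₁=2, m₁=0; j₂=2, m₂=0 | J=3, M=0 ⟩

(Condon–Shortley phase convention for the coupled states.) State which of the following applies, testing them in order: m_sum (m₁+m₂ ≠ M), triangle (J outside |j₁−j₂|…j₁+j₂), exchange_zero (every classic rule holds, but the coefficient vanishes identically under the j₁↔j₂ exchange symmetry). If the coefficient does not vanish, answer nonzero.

m-sum: m₁+m₂ = 0+0 = 0, M = 0  ✓
triangle: |j₁−j₂| = 0 ≤ J = 3 ≤ j₁+j₂ = 4  ✓
exchange: j₁=j₂ and m₁=m₂, and (−1)^(j₁+j₂−J) = (−1)^1 = −1 forces ⟨j₁m₁;j₂m₂|JM⟩ = −⟨j₂m₂;j₁m₁|JM⟩ = −⟨j₁m₁;j₂m₂|JM⟩ ⇒ the coefficient vanishes identically
Racah sum check: Σ_k collapses to 0 ⇒ CG = 0

exchange_zero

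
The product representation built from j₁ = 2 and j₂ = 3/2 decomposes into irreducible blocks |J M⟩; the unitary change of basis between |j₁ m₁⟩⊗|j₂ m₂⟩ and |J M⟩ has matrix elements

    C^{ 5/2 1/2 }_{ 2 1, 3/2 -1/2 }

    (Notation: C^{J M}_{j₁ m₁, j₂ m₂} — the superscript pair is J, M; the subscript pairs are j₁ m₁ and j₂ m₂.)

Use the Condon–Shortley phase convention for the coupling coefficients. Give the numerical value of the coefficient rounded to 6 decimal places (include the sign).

+0.597614

√[6·1!3!2!/7! · 3!1!1!2!3!2!] = √(72/35)
  +(−1)^0/∏(0,1,1,1,2,1)! = 1/2  (running 1/2)
  +(−1)^1/∏(1,0,0,0,3,2)! = -1/12  (running 5/12)
⟨..|..⟩ = √(72/35)·(5/12) = +0.597614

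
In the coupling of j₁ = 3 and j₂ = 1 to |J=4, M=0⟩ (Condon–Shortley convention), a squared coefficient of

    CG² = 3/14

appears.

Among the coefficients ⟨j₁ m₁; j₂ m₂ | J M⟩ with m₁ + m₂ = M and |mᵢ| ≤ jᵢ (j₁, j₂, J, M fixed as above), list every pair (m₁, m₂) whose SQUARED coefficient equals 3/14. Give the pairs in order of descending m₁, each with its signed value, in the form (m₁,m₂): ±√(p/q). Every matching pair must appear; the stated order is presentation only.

Admissible pairs with m₁+m₂ = M = 0: (-1,1), (0,0), (1,-1)
  (m₁,m₂)=(1,-1): CG² = 3/14, CG = +√(3/14)   ← matches the target
  (m₁,m₂)=(0,0): CG² = 4/7, CG = +√(4/7)
  (m₁,m₂)=(-1,1): CG² = 3/14, CG = +√(3/14)   ← matches the target
Pairs with CG² = 3/14: (1,-1): +√(3/14); (-1,1): +√(3/14)

(1,-1): +√(3/14); (-1,1): +√(3/14)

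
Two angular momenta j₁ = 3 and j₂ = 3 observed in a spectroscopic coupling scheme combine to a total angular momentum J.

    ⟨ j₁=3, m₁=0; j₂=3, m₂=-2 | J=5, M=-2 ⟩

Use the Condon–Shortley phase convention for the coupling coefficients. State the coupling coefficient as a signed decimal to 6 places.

+0.577350  (= +√(1/3))

√[11·1!5!5!/12! · 3!3!1!5!3!7!] = √(43200)
  +(−1)^0/∏(0,1,3,1,2,4)! = 1/288  (running 1/288)
  +(−1)^1/∏(1,0,2,0,3,5)! = -1/1440  (running 1/360)
⟨..|..⟩ = √(43200)·(1/360) = +0.577350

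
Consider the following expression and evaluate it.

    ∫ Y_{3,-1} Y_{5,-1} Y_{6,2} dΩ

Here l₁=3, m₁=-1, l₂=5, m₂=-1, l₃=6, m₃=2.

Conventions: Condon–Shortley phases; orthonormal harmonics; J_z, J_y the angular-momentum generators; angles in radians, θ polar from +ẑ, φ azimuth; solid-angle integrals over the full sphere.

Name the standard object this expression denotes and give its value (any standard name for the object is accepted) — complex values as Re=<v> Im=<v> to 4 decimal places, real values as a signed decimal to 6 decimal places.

Gaunt coefficient, +0.134828

This is a Gaunt coefficient — the integral of a triple product of spherical harmonics over the sphere.
Rules hold: Σm=0, L=14 even, 2≤6≤8.
N = 7·11·13 = 1001
Δ = 2!·4!·8!/15! = 1/675675
Racah Σ t=0..2: t=0:+1/8640 t=1:−1/2304 t=2:+1/8640 = -7/34560
⇒ 3j(3 5 6; 0 0 0)² = 7/429, sgn -1
Racah Σ t=0..2: t=0:+1/27648 t=1:−1/4320 t=2:+1/11520 = -1/9216
⇒ 3j(3 5 6; -1 -1 2)² = 2/143, sgn -1
4πI² = N·(3j₀)²·(3jₘ)² = 98/429
I = +1·√(0.228438/4π) = 0.13482780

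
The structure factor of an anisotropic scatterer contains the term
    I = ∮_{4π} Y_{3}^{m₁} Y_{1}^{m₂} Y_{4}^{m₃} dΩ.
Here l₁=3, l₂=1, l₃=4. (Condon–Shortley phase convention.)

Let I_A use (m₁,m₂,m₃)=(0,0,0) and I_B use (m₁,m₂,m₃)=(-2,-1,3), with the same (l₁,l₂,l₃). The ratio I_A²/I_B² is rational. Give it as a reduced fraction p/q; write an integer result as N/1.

16/21

Same 3,1,4: normalisation and zero-m 3j drop out of the ratio.
A: Δ: 0! 6! 2! / 9! → 1/252; sum: t=0:+1/36 = 1/36; 3j²(3 1 4; 0 0 0) = Δ·Π!·Σ² = 4/63  (sign +1)
B: Δ: 0! 6! 2! / 9! → 1/252; sum: t=0:+1/240 = 1/240; 3j²(3 1 4; -2 -1 3) = Δ·Π!·Σ² = 1/12  (sign -1)
I_A²/I_B² = (4/63)/(1/12) = 16/21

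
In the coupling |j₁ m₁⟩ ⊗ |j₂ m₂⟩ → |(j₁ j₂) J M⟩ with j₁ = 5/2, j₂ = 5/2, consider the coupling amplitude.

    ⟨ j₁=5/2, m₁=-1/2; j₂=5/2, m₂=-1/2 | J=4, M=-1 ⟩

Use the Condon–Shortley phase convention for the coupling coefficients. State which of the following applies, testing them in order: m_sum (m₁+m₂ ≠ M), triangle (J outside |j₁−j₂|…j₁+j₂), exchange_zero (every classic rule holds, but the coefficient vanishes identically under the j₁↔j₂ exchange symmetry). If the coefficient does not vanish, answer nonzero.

m-sum: m₁+m₂ = -1/2+(-1/2) = -1, M = -1  ✓
triangle: |j₁−j₂| = 0 ≤ J = 4 ≤ j₁+j₂ = 5  ✓
exchange: j₁=j₂ and m₁=m₂, and (−1)^(j₁+j₂−J) = (−1)^1 = −1 forces ⟨j₁m₁;j₂m₂|JM⟩ = −⟨j₂m₂;j₁m₁|JM⟩ = −⟨j₁m₁;j₂m₂|JM⟩ ⇒ the coefficient vanishes identically
Racah sum check: Σ_k collapses to 0 ⇒ CG = 0

exchange_zero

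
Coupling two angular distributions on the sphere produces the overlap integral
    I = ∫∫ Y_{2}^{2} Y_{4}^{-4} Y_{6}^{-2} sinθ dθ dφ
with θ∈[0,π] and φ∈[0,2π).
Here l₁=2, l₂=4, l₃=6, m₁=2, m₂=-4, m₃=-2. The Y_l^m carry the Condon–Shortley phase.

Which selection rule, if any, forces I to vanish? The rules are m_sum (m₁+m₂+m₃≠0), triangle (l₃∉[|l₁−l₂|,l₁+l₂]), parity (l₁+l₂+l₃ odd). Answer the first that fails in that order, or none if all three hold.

m_sum

Σmᵢ = -4  ✗
l₃∈[|l₁−l₂|,l₁+l₂]=[2,6], have l₃=6
Σlᵢ = 12 ⇒ even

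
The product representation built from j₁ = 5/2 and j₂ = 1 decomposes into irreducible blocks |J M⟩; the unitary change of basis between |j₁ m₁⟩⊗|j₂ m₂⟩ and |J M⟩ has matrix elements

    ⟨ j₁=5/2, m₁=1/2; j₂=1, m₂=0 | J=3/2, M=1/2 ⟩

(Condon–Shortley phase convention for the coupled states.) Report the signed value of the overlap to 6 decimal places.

j₁+j₂−J=2  J+j₁−j₂=3  J−j₁+j₂=0  j₁+j₂+J+1=6
(j₁±m₁, j₂±m₂, J±M) = (3,2,1,1,2,1)
P² = 8/5
sum k=1..1:
  [1] −1/2 = -1/2
S = -1/2
C² = P²·S² = 2/5 ; C = -0.632456

-0.632456  (= −√(2/5))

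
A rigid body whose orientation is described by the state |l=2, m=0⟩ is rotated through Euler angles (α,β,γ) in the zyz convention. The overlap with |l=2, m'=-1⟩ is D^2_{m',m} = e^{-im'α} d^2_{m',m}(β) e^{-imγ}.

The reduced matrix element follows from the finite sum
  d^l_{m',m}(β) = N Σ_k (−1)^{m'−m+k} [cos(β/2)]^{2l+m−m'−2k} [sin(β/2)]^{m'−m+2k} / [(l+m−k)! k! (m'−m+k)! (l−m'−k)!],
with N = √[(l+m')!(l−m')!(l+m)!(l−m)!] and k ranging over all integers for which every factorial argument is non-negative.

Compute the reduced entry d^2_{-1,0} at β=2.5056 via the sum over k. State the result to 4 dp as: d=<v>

d^2_{-1,0}(β=2.5056) via the finite sum:
c=cos(2.505600/2)=0.312664, s=sin(2.505600/2)=0.949864; N=√[1·6·2·2]=4.898979
The bounds max(0,m−m')=1 and min(l+m,l−m')=2 give 2 terms
  k=1: (−1)^0·4.8990/(2)·0.3127^3·0.9499^1 = +0.071117
  k=2: (−1)^1·4.8990/(2)·0.3127^1·0.9499^3 = -0.656353
d^2_{-1,0}(2.5056) = +0.071117 -0.656353 = -0.585236

d=-0.5852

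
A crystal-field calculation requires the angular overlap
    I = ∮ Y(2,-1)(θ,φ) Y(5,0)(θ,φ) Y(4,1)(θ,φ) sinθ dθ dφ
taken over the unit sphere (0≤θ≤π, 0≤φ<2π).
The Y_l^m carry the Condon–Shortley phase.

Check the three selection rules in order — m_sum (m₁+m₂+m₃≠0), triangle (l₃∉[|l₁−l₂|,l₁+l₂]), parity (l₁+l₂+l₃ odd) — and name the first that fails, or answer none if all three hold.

m₁+m₂+m₃ = -1 + 0 + 1 = 0  ✓
triangle: |2−5|=3 ≤ l₃=4 ≤ 2+5=7  ✓
parity: l₁+l₂+l₃ = 11 is odd  ✗

parity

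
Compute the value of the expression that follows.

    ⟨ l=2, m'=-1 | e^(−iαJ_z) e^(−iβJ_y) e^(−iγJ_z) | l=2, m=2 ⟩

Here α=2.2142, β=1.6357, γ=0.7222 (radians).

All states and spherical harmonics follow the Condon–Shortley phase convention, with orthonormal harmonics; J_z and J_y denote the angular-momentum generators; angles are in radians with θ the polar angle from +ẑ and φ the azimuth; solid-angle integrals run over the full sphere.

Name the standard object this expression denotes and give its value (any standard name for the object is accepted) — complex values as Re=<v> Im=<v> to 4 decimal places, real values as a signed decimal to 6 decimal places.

This is a Wigner D-matrix element — the rotation-matrix element ⟨l m'| R(α,β,γ) |l m⟩ in the angular-momentum basis.
Split into d^2_{-1,2}(β=1.6357) × two z-phases.
Half-angle: c=0.683792, s=0.729677. N=√(1·6·24·1)=12.000000
k: max(0,(2)−(-1))=3 … min(2+(2),2−(-1))=3
  k=3: (−1)^0·12.0000/(6)·0.6838^1·0.7297^3 = +0.531308
d^2_{-1,2}(1.6357) = +0.531308
Phases: e^{-i·(-1)·2.2142}=-0.599922+0.800058i, e^{-i·(2)·0.7222}=+0.126060-0.992023i ⇒ D=+0.381506+0.369786i

Wigner D-matrix element, Re=0.3815 Im=0.3698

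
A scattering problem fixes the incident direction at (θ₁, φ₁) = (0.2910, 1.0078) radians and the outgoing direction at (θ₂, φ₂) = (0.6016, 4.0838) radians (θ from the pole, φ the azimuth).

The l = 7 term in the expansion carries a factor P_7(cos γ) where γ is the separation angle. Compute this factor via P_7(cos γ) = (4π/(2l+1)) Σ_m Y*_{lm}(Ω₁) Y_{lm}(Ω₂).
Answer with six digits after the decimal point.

Summing Y*_{l m}(θ₁,φ₁)·Y_{l m}(θ₂,φ₂) over m ∈ [−7, 7]; prefactor 4π/(2·7+1) = 0.837758:
  term(m=-7) = -0.000001-0.000000i   from Y*(Ω₁)=+0.000057+0.000056i, Y(Ω₂)=-0.008851+0.002857i
  term(m=-6) = +0.000047+0.000019i   from Y*(Ω₁)=+0.000972-0.000234i, Y(Ω₂)=+0.040963+0.029863i
  term(m=-5) = -0.001232-0.000419i   from Y*(Ω₁)=+0.002502-0.007385i, Y(Ω₂)=+0.000226-0.166959i
  term(m=-4) = +0.014883+0.003997i   from Y*(Ω₁)=-0.026788-0.033045i, Y(Ω₂)=-0.293308+0.212617i
  term(m=-3) = -0.078189-0.015588i   from Y*(Ω₁)=-0.163099+0.019367i, Y(Ω₂)=+0.461539+0.150377i
  term(m=-2) = +0.109728+0.014478i   from Y*(Ω₁)=-0.183051+0.384027i, Y(Ω₂)=-0.080261-0.247473i
  term(m=-1) = +0.160087+0.010516i   from Y*(Ω₁)=+0.328314+0.520199i, Y(Ω₂)=+0.153355-0.210954i
  term(m=+0) = -0.046827+0.000000i   from Y*(Ω₁)=+0.131165-0.000000i, Y(Ω₂)=-0.357011+0.000000i
  term(m=+1) = +0.160087-0.010516i   from Y*(Ω₁)=-0.328314+0.520199i, Y(Ω₂)=-0.153355-0.210954i
  term(m=+2) = +0.109728-0.014478i   from Y*(Ω₁)=-0.183051-0.384027i, Y(Ω₂)=-0.080261+0.247473i
  term(m=+3) = -0.078189+0.015588i   from Y*(Ω₁)=+0.163099+0.019367i, Y(Ω₂)=-0.461539+0.150377i
  term(m=+4) = +0.014883-0.003997i   from Y*(Ω₁)=-0.026788+0.033045i, Y(Ω₂)=-0.293308-0.212617i
  term(m=+5) = -0.001232+0.000419i   from Y*(Ω₁)=-0.002502-0.007385i, Y(Ω₂)=-0.000226-0.166959i
  term(m=+6) = +0.000047-0.000019i   from Y*(Ω₁)=+0.000972+0.000234i, Y(Ω₂)=+0.040963-0.029863i
  term(m=+7) = -0.000001+0.000000i   from Y*(Ω₁)=-0.000057+0.000056i, Y(Ω₂)=+0.008851+0.002857i
Accumulated sum +0.363818+0.000000i; after 4π/(2l+1) scaling, +0.304792+0.000000i ⇒ P_7 = 0.304792

0.304792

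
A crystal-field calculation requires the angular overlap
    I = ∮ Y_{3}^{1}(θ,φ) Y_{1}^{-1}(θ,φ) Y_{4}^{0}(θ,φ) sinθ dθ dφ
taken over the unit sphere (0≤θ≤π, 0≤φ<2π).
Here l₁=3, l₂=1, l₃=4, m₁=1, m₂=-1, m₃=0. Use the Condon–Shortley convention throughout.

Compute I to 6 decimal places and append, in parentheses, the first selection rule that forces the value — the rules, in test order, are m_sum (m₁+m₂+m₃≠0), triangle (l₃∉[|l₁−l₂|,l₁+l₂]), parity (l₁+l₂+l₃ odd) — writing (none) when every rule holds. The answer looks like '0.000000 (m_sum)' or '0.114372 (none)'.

m-sum 0 ✓  L=8 even ✓  2≤4≤4 ✓
Π(2lᵢ+1) = 7×3×9 = 189
triangle coeff Δ(3,1,4) = 1/252
Σ_t [0,0]: t=0:+1/36 = 1/36
(3j)²=4/63 [(3 1 4; 0 0 0)], sign=+1
Σ_t [0,0]: t=0:+1/96 = 1/96
(3j)²=1/42 [(3 1 4; 1 -1 0)], sign=+1
⇒ 4πI² = 2/7
I = (+1)√(2/7/(4π)) = 0.15078601
No selection rule forces the value: the integral is nonzero (none).

0.150786 (none)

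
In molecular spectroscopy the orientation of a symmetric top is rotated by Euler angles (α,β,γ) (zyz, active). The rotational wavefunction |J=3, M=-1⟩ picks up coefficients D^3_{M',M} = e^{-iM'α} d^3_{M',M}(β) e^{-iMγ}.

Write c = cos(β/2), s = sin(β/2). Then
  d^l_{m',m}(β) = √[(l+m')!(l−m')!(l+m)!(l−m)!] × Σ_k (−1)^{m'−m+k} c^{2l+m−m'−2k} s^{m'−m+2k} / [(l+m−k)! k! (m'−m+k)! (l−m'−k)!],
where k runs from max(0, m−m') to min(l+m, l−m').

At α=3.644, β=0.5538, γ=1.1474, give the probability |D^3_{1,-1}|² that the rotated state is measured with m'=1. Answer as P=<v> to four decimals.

First d^3_{1,-1}(β=0.5538), then the phase factors e^{-i(1)α} and e^{-i(-1)γ}:
Half-angle: c=0.961908, s=0.273375. N=√(24·2·2·24)=48.000000
k: max(0,(-1)−(1))=0 … min(3+(-1),3−(1))=2
  k=0: (−1)^2·48.0000/(8)·0.9619^4·0.2734^2 = +0.383886
  k=1: (−1)^3·48.0000/(6)·0.9619^2·0.2734^4 = -0.041342
  k=2: (−1)^4·48.0000/(48)·0.9619^0·0.2734^6 = +0.000417
d^3_{1,-1}(0.5538) = +0.383886 -0.041342 +0.000417 = +0.342961
|D^3_{1,-1}|² = |d^3_{1,-1}(β)|² = (+0.342961)² = 0.117622 (the z-rotation phases have unit modulus)

P=0.1176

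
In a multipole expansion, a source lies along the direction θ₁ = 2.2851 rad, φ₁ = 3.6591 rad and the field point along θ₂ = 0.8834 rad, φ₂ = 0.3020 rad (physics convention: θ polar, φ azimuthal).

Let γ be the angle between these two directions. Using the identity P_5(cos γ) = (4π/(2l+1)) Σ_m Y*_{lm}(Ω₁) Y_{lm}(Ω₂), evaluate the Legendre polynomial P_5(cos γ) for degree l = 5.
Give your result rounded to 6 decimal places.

-0.801861

Expand P_5 via completeness: Σ_{m} conj(Y_{5,m}) at Ω₁ times Y_{5,m} at Ω₂ —
  m=-5: Y*=0.09718 - 0.06013j  Y=0.00778 - 0.12778j  product -0.00693 - 0.01289j
  m=-4: Y*=0.15001 - 0.27508j  Y=0.11795 - 0.31071j  product -0.06778 - 0.07905j
  m=-3: Y*=-0.00780 - 0.42701j  Y=0.25852 - 0.32982j  product -0.14285 - 0.10782j
  m=-2: Y*=-0.09300 - 0.15664j  Y=0.10991 - 0.07584j  product -0.02210 - 0.01016j
  m=-1: Y*=0.23986 + 0.13654j  Y=-0.29129 + 0.09075j  product -0.08226 - 0.01801j
  m=+0: Y*=0.26337 + 0.00000j  Y=-0.22047 + 0.00000j  product -0.05807 + 0.00000j
  m=+1: Y*=-0.23986 + 0.13654j  Y=0.29129 + 0.09075j  product -0.08226 + 0.01801j
  m=+2: Y*=-0.09300 + 0.15664j  Y=0.10991 + 0.07584j  product -0.02210 + 0.01016j
  m=+3: Y*=0.00780 - 0.42701j  Y=-0.25852 - 0.32982j  product -0.14285 + 0.10782j
  m=+4: Y*=0.15001 + 0.27508j  Y=0.11795 + 0.31071j  product -0.06778 + 0.07905j
  m=+5: Y*=-0.09718 - 0.06013j  Y=-0.00778 - 0.12778j  product -0.00693 + 0.01289j
Σ over m = -0.70191 + 0.00000j; ×(4π/11) → -0.80186 + 0.00000j. Real part: -0.801861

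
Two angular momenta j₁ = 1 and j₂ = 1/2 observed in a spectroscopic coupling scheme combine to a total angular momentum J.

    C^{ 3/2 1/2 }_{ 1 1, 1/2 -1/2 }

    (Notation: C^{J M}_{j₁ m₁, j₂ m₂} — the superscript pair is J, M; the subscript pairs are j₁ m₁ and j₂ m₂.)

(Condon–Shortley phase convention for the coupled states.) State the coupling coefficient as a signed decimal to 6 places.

triangle: 0!·2!·1!/4! = 2/24
(j±m)!: 2!·0!·0!·1!·2!·1! = 4
prefactor² = (2J+1)·Δ·N² = 4/3
  k=0: +1/(0!·0!·0!·0!·2!·1!) = 1/2
Σ = 1/2  ⇒  CG² = 4/3·(1/2)² = 1/3
CG = +√(1/3) = +0.577350

+0.577350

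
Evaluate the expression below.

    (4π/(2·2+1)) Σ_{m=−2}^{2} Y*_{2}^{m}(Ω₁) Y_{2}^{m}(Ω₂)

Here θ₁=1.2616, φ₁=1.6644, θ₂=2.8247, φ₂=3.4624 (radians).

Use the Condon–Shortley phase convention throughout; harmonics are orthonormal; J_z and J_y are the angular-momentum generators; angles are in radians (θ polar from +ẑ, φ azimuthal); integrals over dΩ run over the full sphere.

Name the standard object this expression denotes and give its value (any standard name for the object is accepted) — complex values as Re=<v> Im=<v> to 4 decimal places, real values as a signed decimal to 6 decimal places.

Legendre polynomial (addition theorem), -0.309890

This sum is the spherical-harmonic addition theorem: it equals the Legendre polynomial P_l(cos γ) of the angle γ between the two directions.
Term-by-term m-sum for l=2 (normalisation 4π/5 = 2.513274):
  [-2]  conj(Y_{2,-2})(Ω₁) = (-0.344383, -0.065235) ; Y_{2,-2}(Ω₂) = (0.030049, -0.022449) ; Δ = (-0.011813, 0.005771)
  [-1]  conj(Y_{2,-1})(Ω₁) = (-0.020930, 0.222953) ; Y_{2,-1}(Ω₂) = (0.217081, -0.072133) ; Δ = (0.011539, 0.049909)
  [+0]  conj(Y_{2,0})(Ω₁) = (-0.227781, -0.000000) ; Y_{2,0}(Ω₂) = (0.538906, 0.000000) ; Δ = (-0.122753, -0.000000)
  [+1]  conj(Y_{2,1})(Ω₁) = (0.020930, 0.222953) ; Y_{2,1}(Ω₂) = (-0.217081, -0.072133) ; Δ = (0.011539, -0.049909)
  [+2]  conj(Y_{2,2})(Ω₁) = (-0.344383, 0.065235) ; Y_{2,2}(Ω₂) = (0.030049, 0.022449) ; Δ = (-0.011813, -0.005771)
Total Σ_m = (-0.123301, 0.000000). Multiply by 2.513274: (-0.309890, 0.000000). P_2(cos γ) = -0.309890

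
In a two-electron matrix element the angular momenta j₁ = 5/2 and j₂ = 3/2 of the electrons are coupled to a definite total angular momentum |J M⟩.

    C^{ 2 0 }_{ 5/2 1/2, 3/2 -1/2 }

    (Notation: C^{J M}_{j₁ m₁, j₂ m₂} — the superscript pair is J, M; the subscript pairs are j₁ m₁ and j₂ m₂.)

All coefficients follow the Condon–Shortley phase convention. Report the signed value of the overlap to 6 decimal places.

triangle: 2!*3!*1!/7! = 12/5040
(j±m)!: 3!*2!*1!*2!*2!*2! = 96
prefactor² = (2J+1)*Δ*N² = 8/7
  k=0: +1/(0!*2!*2!*1!*1!*0!) = 1/4
  k=1: −1/(1!*1!*1!*0!*2!*1!) = -1/2
Σ = -1/4  ⇒  CG² = 8/7*(-1/4)² = 1/14
CG = −√(1/14) = -0.267261

−√(1/14) = -0.267261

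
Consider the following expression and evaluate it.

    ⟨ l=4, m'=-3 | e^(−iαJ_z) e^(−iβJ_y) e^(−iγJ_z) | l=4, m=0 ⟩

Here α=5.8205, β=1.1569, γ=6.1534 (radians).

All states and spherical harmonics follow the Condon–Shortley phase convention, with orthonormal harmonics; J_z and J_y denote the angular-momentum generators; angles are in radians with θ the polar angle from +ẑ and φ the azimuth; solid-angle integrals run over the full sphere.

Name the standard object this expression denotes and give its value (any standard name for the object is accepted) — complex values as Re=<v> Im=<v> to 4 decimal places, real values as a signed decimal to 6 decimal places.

Wigner D-matrix element, Re=0.0830 Im=-0.4489

This is a Wigner D-matrix element — the rotation-matrix element ⟨l m'| R(α,β,γ) |l m⟩ in the angular-momentum basis.
First d^4_{-3,0}(β=1.1569), then the phase factors e^{-i(-3)α} and e^{-i(0)γ}:
With c≡cos(β/2)=0.837311 and s≡sin(β/2)=0.546727, N=[1·5040·24·24]^{1/2}=1703.830978
Admissible k: 3..4 (factorial args all ≥0)
  k=3: (−1)^0·1703.8310/(144)·0.8373^5·0.5467^3 = +0.795810
  k=4: (−1)^1·1703.8310/(144)·0.8373^3·0.5467^5 = -0.339294
d^4_{-3,0}(1.1569) = +0.795810 -0.339294 = +0.456516
D = (+0.181725-0.983349i)·(+0.456516)·(+1.000000+0.000000i) = +0.082960-0.448914i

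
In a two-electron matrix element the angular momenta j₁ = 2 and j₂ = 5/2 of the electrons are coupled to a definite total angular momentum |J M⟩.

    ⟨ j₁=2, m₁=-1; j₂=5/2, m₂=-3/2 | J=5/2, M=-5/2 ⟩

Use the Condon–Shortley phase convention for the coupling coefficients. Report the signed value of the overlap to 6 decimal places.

-0.654654  (= −√(3/7))

√[6·2!2!3!/8! · 1!3!1!4!0!5!] = √(432/7)
  +(−1)^1/∏(1,1,2,0,0,3)! = -1/12  (running -1/12)
⟨..|..⟩ = √(432/7)·(-1/12) = -0.654654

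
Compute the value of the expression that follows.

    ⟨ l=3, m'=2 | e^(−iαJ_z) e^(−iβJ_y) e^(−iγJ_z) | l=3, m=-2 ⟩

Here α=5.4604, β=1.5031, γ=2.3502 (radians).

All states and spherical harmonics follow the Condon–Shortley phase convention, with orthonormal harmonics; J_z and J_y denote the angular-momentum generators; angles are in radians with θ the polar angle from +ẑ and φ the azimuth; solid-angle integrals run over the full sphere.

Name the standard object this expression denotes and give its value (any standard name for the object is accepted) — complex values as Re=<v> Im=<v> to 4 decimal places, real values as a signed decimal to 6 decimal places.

Wigner D-matrix element, Re=0.4778 Im=0.0300

This is a Wigner D-matrix element — the rotation-matrix element ⟨l m'| R(α,β,γ) |l m⟩ in the angular-momentum basis.
D^3_{2,-2}(5.4604,1.5031,2.3502) = e^{-i·2·5.4604}·d^3_{2,-2}(1.5031)·e^{-i·-2·2.3502}. Compute d first:
Half-angle: c=0.730631, s=0.682772. N=√(120·1·1·120)=120.000000
The bounds max(0,m−m')=0 and min(l+m,l−m')=1 give 2 terms
  k=0: (−1)^4·120.0000/(24)·0.7306^2·0.6828^4 = +0.580056
  k=1: (−1)^5·120.0000/(120)·0.7306^0·0.6828^6 = -0.101310
d^3_{2,-2}(1.5031) = +0.580056 -0.101310 = +0.478745
Attach z-rotation phases: D = e^{-i(2)(5.4604)}·(+0.478745)·e^{-i(-2)(2.3502)} = +0.477802+0.030038i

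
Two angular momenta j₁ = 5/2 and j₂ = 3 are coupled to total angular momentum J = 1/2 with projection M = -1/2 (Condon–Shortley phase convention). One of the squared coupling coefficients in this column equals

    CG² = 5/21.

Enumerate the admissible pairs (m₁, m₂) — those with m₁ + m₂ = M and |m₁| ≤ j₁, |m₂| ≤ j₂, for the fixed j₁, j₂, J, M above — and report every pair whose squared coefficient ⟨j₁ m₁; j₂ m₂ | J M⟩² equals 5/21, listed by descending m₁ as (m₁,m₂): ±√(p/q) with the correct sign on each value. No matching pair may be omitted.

(3/2,-2): −√(5/21)

Admissible pairs with m₁+m₂ = M = -1/2: (-5/2,2), (-3/2,1), (-1/2,0), (1/2,-1), (3/2,-2), (5/2,-3)
  (m₁,m₂)=(5/2,-3): CG² = 2/7, CG = +√(2/7)
  (m₁,m₂)=(3/2,-2): CG² = 5/21, CG = −√(5/21)   ← matches the target
  (m₁,m₂)=(1/2,-1): CG² = 4/21, CG = +√(4/21)
  (m₁,m₂)=(-1/2,0): CG² = 1/7, CG = −√(1/7)
  (m₁,m₂)=(-3/2,1): CG² = 2/21, CG = +√(2/21)
  (m₁,m₂)=(-5/2,2): CG² = 1/21, CG = −√(1/21)
Pairs with CG² = 5/21: (3/2,-2): −√(5/21)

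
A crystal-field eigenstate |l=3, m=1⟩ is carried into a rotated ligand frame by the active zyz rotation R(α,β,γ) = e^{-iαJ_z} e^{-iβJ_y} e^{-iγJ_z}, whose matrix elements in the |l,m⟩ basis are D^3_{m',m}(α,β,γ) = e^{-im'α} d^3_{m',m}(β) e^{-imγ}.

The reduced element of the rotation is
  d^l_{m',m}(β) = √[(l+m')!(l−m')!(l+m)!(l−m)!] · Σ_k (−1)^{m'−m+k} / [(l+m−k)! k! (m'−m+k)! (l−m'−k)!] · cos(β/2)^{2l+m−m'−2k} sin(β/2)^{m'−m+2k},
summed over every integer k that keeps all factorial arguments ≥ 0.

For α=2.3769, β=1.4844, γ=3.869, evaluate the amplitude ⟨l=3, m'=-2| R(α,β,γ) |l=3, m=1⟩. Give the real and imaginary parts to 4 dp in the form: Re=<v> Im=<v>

Re=0.2869 Im=0.3505

Split into d^3_{-2,1}(β=1.4844) × two z-phases.
Half-angle: c=0.736983, s=0.675911. N=√(1·120·24·2)=75.894664
The bounds max(0,m−m')=3 and min(l+m,l−m')=4 give 2 terms
  k=3: (−1)^0·75.8947/(12)·0.7370^3·0.6759^3 = +0.781756
  k=4: (−1)^1·75.8947/(24)·0.7370^1·0.6759^5 = -0.328780
d^3_{-2,1}(1.4844) = +0.781756 -0.328780 = +0.452977
Phases: e^{-i·(-2)·2.3769}=+0.041399-0.999143i, e^{-i·(1)·3.8690}=-0.746901+0.664935i ⇒ D=+0.286935+0.350508i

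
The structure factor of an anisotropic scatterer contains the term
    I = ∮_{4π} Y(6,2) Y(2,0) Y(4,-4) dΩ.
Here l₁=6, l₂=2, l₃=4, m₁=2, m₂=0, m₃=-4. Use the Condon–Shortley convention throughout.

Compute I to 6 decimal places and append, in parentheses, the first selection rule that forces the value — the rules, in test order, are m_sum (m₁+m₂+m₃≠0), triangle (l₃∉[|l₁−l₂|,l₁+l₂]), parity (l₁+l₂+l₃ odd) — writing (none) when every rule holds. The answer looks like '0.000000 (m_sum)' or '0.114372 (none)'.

0.000000 (m_sum)

2 + 0 − 4 = -2 ≠ 0: azimuthal integral kills it; I = 0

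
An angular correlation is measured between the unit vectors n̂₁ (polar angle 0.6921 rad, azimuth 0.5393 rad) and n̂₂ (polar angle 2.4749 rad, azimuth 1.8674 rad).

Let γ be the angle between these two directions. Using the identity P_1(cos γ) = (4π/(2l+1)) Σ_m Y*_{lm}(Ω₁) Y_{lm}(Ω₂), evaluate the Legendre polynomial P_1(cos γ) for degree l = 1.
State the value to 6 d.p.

-0.510211

Summing Y*_{l m}(θ₁,φ₁)·Y_{l m}(θ₂,φ₂) over m ∈ [−1, 1]; prefactor 4π/(2·1+1) = 4.188790:
  m=-1: (0.18919 + 0.11322j) × (-0.06244 - 0.20432j) = 0.01132 - 0.04572j  (running Σ = 0.01132 - 0.04572j)
  m=0: (0.37618 + 0.00000j) × (-0.38398 + 0.00000j) = -0.14444 + 0.00000j  (running Σ = -0.13312 - 0.04572j)
  m=1: (-0.18919 + 0.11322j) × (0.06244 - 0.20432j) = 0.01132 + 0.04572j  (running Σ = -0.12180 + 0.00000j)
Accumulated sum -0.12180 + 0.00000j; after 4π/(2l+1) scaling, -0.51021 + 0.00000j ⇒ P_1 = -0.510211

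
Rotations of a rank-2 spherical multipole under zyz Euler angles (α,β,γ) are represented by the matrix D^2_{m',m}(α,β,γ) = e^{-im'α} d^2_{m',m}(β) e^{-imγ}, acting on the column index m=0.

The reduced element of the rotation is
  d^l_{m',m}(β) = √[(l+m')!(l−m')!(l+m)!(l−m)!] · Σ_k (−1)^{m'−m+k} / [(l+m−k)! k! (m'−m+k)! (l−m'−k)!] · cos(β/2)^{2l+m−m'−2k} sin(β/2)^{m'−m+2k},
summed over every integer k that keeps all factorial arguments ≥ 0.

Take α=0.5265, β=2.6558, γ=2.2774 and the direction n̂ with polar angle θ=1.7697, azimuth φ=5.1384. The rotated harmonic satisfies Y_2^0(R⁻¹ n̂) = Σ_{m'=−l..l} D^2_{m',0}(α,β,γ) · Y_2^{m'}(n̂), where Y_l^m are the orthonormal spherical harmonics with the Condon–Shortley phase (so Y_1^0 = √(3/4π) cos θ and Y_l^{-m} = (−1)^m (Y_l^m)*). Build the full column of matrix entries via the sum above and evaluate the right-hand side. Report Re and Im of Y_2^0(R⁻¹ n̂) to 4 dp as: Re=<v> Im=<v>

Re=-0.2997 Im=0.0000

Need the full column D^2_{m',0} for m'=−2..2 at α=0.5265, β=2.6558, γ=2.2774.
cos(β/2)=0.240515, sin(β/2)=0.970645
d^2_{-2,0}: single k=2 term ⇒ +0.133500;  D = +0.066078+0.116000i
d^2_{-1,0}: k∈[1..2] ⇒ +0.033080 -0.538765 = -0.505685;  D = -0.437201-0.254112i
d^2_{0,0}: k∈[0..2] ⇒ +0.003346 -0.218004 +0.887651 = +0.672993;  D = +0.672993+0.000000i
d^2_{1,0}: k∈[0..1] ⇒ -0.033080 +0.538765 = +0.505685;  D = +0.437201-0.254112i
d^2_{2,0}: single k=0 term ⇒ +0.133500;  D = +0.066078-0.116000i
Y_2^{m'}(θ=1.7697,φ=5.1384) and Σ D·Y over m':
  (+0.0661+0.1160i)·(-0.2444+0.2794i)  (-0.4372-0.2541i)·(-0.0618-0.1363i)  (+0.6730+0.0000i)·(-0.2784+0.0000i)  (+0.4372-0.2541i)·(+0.0618-0.1363i)  (+0.0661-0.1160i)·(-0.2444-0.2794i)
Y_2^0(R⁻¹ n̂) = -0.299691+0.000000i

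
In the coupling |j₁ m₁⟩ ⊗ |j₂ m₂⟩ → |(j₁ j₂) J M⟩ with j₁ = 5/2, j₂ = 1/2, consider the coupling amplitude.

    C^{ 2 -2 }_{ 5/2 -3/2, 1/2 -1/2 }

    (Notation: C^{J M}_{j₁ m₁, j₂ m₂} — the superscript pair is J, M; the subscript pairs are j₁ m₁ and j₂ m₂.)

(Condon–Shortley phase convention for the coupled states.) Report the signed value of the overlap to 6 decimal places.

j₁+j₂−J=1  J+j₁−j₂=4  J−j₁+j₂=0  j₁+j₂+J+1=6
(j₁±m₁, j₂±m₂, J±M) = (1,4,0,1,0,4)
P² = 96
sum k=0..0:
  [0] +1/24 = 1/24
S = 1/24
C² = P²·S² = 1/6 ; C = +0.408248

+0.408248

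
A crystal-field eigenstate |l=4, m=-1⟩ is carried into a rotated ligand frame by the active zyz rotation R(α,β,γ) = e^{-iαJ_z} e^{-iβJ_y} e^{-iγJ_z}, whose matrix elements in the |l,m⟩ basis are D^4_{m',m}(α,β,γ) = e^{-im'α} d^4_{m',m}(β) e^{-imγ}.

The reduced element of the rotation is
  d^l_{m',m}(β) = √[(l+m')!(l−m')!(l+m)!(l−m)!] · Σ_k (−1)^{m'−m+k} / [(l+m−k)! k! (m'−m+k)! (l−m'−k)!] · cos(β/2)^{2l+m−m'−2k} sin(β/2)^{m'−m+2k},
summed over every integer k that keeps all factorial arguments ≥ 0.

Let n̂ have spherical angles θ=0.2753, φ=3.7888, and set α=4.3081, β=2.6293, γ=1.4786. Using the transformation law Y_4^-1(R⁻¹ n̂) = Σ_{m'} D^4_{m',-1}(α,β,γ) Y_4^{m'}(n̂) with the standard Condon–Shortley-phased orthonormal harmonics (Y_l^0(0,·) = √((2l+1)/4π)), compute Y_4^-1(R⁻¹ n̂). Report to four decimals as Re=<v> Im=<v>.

Re=0.0444 Im=0.1496

Need the full column D^4_{m',-1} for m'=−4..4 at α=4.3081, β=2.6293, γ=1.4786.
cos(β/2)=0.253355, sin(β/2)=0.967374
d^4_{-4,-1}: single k=3 term ⇒ +0.007072;  D = +0.007004-0.000977i
d^4_{-3,-1}: k∈[2..3] ⇒ +0.001964 -0.047732 = -0.045768;  D = +0.012019-0.044161i
d^4_{-2,-1}: k∈[1..3] ⇒ +0.000275 -0.020046 +0.194837 = +0.175066;  D = -0.137218-0.108717i
d^4_{-1,-1}: k∈[0..3] ⇒ +0.000017 -0.003712 +0.108246 -0.526044 = -0.421494;  D = -0.370603+0.200773i
d^4_{0,-1}: k∈[0..3] ⇒ -0.000290 +0.025357 -0.369678 +0.898262 = +0.553651;  D = +0.050972+0.551300i
d^4_{1,-1}: k∈[0..3] ⇒ +0.002475 -0.108246 +0.789067 -0.766926 = -0.083631;  D = +0.079591+0.025679i
d^4_{2,-1}: k∈[0..2] ⇒ -0.013364 +0.292256 -0.852166 = -0.573274;  D = -0.376446+0.432356i
d^4_{3,-1}: k∈[0..1] ⇒ +0.047732 -0.417535 = -0.369803;  D = -0.160893-0.332968i
d^4_{4,-1}: single k=0 term ⇒ -0.103098;  D = +0.102990-0.004724i
Y_4^{m'}(θ=0.2753,φ=3.7888) and Σ D·Y over m':
  (+0.0070-0.0010i)·(-0.0021-0.0013i)  (+0.0120-0.0442i)·(+0.0088+0.0226i)  (-0.1372-0.1087i)·(+0.0370-0.1304i)  (-0.3706+0.2008i)·(-0.3439+0.2599i)  (+0.0510+0.5513i)·(+0.5538+0.0000i)  (+0.0796+0.0257i)·(+0.3439+0.2599i)  (-0.3764+0.4324i)·(+0.0370+0.1304i)  (-0.1609-0.3330i)·(-0.0088+0.0226i)  (+0.1030-0.0047i)·(-0.0021+0.0013i)
Y_4^-1(R⁻¹ n̂) = +0.044433+0.149569i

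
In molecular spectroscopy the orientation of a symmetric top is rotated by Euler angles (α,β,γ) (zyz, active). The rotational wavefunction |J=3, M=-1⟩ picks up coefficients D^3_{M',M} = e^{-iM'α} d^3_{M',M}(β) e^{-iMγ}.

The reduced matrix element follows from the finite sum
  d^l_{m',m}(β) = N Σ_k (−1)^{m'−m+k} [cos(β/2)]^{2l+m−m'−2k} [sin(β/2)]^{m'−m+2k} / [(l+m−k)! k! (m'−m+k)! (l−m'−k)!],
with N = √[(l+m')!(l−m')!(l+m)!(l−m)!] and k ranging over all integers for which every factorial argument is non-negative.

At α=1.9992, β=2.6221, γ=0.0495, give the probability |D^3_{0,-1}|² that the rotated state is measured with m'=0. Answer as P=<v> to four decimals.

P=0.3540

First d^3_{0,-1}(β=2.6221), then the phase factors e^{-i(0)α} and e^{-i(-1)γ}:
With c≡cos(β/2)=0.256835 and s≡sin(β/2)=0.966455, N=[6·6·2·24]^{1/2}=41.569219
Admissible k: 0..2 (factorial args all ≥0)
  k=0: (−1)^1·41.5692/(12)·0.2568^5·0.9665^1 = -0.003742
  k=1: (−1)^2·41.5692/(4)·0.2568^3·0.9665^3 = +0.158936
  k=2: (−1)^3·41.5692/(12)·0.2568^1·0.9665^5 = -0.750160
d^3_{0,-1}(2.6221) = -0.003742 +0.158936 -0.750160 = -0.594966
|D^3_{0,-1}|² = |d^3_{0,-1}(β)|² = (-0.594966)² = 0.353985 (the z-rotation phases have unit modulus)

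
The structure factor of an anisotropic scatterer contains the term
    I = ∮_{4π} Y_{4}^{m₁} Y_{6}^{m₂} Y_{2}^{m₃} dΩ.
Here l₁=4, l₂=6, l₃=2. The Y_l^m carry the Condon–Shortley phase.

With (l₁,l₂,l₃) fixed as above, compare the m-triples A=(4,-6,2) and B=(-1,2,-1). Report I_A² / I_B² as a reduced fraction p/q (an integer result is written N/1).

Shared (l₁,l₂,l₃)=(4,6,2): N and (l;000)² cancel in I_A²/I_B².
A: Δ = 8!·0!·4!/13! = 1/6435; Racah Σ t=0..0: t=0:+1/967680 = 1/967680; ⇒ 3j(4 6 2; 4 -6 2)² = 1/13, sgn +1
B: Δ = 8!·0!·4!/13! = 1/6435; Racah Σ t=5..5: t=5:−1/4320 = -1/4320; ⇒ 3j(4 6 2; -1 2 -1)² = 224/6435, sgn +1
I_A²/I_B² = (1/13)/(224/6435) = 495/224

495/224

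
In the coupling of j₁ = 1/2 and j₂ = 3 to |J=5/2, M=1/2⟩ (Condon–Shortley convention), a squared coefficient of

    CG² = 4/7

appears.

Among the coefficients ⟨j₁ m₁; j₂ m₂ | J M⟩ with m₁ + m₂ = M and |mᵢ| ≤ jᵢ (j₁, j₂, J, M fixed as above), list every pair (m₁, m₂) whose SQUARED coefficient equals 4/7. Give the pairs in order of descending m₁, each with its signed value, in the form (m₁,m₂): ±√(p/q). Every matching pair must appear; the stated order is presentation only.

Admissible pairs with m₁+m₂ = M = 1/2: (-1/2,1), (1/2,0)
  (m₁,m₂)=(1/2,0): CG² = 3/7, CG = +√(3/7)
  (m₁,m₂)=(-1/2,1): CG² = 4/7, CG = −√(4/7)   ← matches the target
Pairs with CG² = 4/7: (-1/2,1): −√(4/7)

(-1/2,1): −√(4/7)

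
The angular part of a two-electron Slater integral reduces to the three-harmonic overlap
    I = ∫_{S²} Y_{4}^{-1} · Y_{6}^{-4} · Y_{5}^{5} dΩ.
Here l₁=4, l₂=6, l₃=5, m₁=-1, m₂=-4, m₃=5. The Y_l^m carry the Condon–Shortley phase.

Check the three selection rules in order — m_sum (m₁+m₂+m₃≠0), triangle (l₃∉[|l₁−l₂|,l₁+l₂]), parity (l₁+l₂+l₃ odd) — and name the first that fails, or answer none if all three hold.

Σmᵢ = 0  ✓
l₃∈[|l₁−l₂|,l₁+l₂]=[2,10], have l₃=5  ✓
Σlᵢ = 15 ⇒ odd  ✗

parity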